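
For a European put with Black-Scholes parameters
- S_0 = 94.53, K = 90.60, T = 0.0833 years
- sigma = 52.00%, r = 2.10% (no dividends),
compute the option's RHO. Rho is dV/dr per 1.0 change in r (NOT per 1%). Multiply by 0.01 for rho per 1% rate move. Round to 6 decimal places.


Answer: Rho = -3.112292

Derivation:
d1 = 0.3696302319; d2 = 0.2195491872
phi(d1) = 0.3725992673; exp(-qT) = 1.0000000000; exp(-rT) = 0.9982522291
N(-d2) = 0.4131111343
Rho = -K*T*exp(-rT)*N(-d2) = -90.6000 * 0.0833 * 0.9982522291 * 0.4131111343 = -3.112292


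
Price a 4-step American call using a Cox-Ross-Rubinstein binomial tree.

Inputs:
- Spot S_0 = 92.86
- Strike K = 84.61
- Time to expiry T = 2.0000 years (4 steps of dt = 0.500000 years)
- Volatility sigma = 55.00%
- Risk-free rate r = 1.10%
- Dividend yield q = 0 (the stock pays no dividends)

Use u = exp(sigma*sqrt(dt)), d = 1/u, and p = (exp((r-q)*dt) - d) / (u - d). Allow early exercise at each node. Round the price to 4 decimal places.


dt = T/N = 0.500000
u = exp(sigma*sqrt(dt)) = 1.475370; d = 1/u = 0.677796
p = (exp((r-q)*dt) - d) / (u - d) = 0.410895
Discount per step: exp(-r*dt) = 0.994515
Stock lattice S(k, i) with i counting down-moves:
  k=0: S(0,0) = 92.8600
  k=1: S(1,0) = 137.0028; S(1,1) = 62.9401
  k=2: S(2,0) = 202.1299; S(2,1) = 92.8600; S(2,2) = 42.6606
  k=3: S(3,0) = 298.2163; S(3,1) = 137.0028; S(3,2) = 62.9401; S(3,3) = 28.9152
  k=4: S(4,0) = 439.9794; S(4,1) = 202.1299; S(4,2) = 92.8600; S(4,3) = 42.6606; S(4,4) = 19.5986
Terminal payoffs V(N, i) = max(S_T - K, 0):
  V(4,0) = 355.369397; V(4,1) = 117.519876; V(4,2) = 8.250000; V(4,3) = 0.000000; V(4,4) = 0.000000
Backward induction: V(k, i) = exp(-r*dt) * [p * V(k+1, i) + (1-p) * V(k+1, i+1)]; then take max(V_cont, immediate exercise) for American.
  V(3,0) = exp(-r*dt) * [p*355.369397 + (1-p)*117.519876] = 214.070410; exercise = 213.606333; V(3,0) = max -> 214.070410
  V(3,1) = exp(-r*dt) * [p*117.519876 + (1-p)*8.250000] = 52.856925; exercise = 52.392848; V(3,1) = max -> 52.856925
  V(3,2) = exp(-r*dt) * [p*8.250000 + (1-p)*0.000000] = 3.371290; exercise = 0.000000; V(3,2) = max -> 3.371290
  V(3,3) = exp(-r*dt) * [p*0.000000 + (1-p)*0.000000] = 0.000000; exercise = 0.000000; V(3,3) = max -> 0.000000
  V(2,0) = exp(-r*dt) * [p*214.070410 + (1-p)*52.856925] = 118.445486; exercise = 117.519876; V(2,0) = max -> 118.445486
  V(2,1) = exp(-r*dt) * [p*52.856925 + (1-p)*3.371290] = 23.574669; exercise = 8.250000; V(2,1) = max -> 23.574669
  V(2,2) = exp(-r*dt) * [p*3.371290 + (1-p)*0.000000] = 1.377648; exercise = 0.000000; V(2,2) = max -> 1.377648
  V(1,0) = exp(-r*dt) * [p*118.445486 + (1-p)*23.574669] = 62.213491; exercise = 52.392848; V(1,0) = max -> 62.213491
  V(1,1) = exp(-r*dt) * [p*23.574669 + (1-p)*1.377648] = 10.440710; exercise = 0.000000; V(1,1) = max -> 10.440710
  V(0,0) = exp(-r*dt) * [p*62.213491 + (1-p)*10.440710] = 31.539936; exercise = 8.250000; V(0,0) = max -> 31.539936

Answer: Price = V(0,0) = 31.5399


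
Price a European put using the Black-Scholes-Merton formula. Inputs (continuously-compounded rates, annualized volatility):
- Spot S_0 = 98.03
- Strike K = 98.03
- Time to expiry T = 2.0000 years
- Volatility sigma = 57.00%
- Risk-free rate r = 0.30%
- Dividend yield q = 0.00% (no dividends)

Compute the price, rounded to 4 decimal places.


Answer: Price = 30.3079

Derivation:
d1 = (ln(S/K) + (r - q + 0.5*sigma^2) * T) / (sigma * sqrt(T)) = 0.41049409
d2 = d1 - sigma * sqrt(T) = -0.39560764
exp(-rT) = 0.99401796; exp(-qT) = 1.00000000
P = K * exp(-rT) * N(-d2) - S_0 * exp(-qT) * N(-d1)
N(-d1) = 0.34072177; N(-d2) = 0.65380275
P = 98.0300 * 0.99401796 * 0.65380275 - 98.0300 * 1.00000000 * 0.34072177 = 30.3079


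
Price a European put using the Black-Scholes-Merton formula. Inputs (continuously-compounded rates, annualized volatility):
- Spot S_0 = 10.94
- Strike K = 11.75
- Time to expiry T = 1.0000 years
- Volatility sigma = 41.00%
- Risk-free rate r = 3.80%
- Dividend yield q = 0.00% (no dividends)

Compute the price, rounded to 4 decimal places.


d1 = (ln(S/K) + (r - q + 0.5*sigma^2) * T) / (sigma * sqrt(T)) = 0.12346965
d2 = d1 - sigma * sqrt(T) = -0.28653035
exp(-rT) = 0.96271294; exp(-qT) = 1.00000000
P = K * exp(-rT) * N(-d2) - S_0 * exp(-qT) * N(-d1)
N(-d1) = 0.45086760; N(-d2) = 0.61276402
P = 11.7500 * 0.96271294 * 0.61276402 - 10.9400 * 1.00000000 * 0.45086760 = 1.9990

Answer: Price = 1.9990


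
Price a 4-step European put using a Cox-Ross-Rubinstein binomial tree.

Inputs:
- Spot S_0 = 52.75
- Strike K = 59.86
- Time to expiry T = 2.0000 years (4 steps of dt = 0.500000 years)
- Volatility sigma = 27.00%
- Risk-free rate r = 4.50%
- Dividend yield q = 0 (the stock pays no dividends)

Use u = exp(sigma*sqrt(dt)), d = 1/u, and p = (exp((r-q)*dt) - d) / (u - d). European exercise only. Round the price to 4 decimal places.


Answer: Price = V(0,0) = 9.4642

Derivation:
dt = T/N = 0.500000
u = exp(sigma*sqrt(dt)) = 1.210361; d = 1/u = 0.826200
p = (exp((r-q)*dt) - d) / (u - d) = 0.511648
Discount per step: exp(-r*dt) = 0.977751
Stock lattice S(k, i) with i counting down-moves:
  k=0: S(0,0) = 52.7500
  k=1: S(1,0) = 63.8466; S(1,1) = 43.5820
  k=2: S(2,0) = 77.2774; S(2,1) = 52.7500; S(2,2) = 36.0075
  k=3: S(3,0) = 93.5336; S(3,1) = 63.8466; S(3,2) = 43.5820; S(3,3) = 29.7493
  k=4: S(4,0) = 113.2094; S(4,1) = 77.2774; S(4,2) = 52.7500; S(4,3) = 36.0075; S(4,4) = 24.5789
Terminal payoffs V(N, i) = max(K - S_T, 0):
  V(4,0) = 0.000000; V(4,1) = 0.000000; V(4,2) = 7.110000; V(4,3) = 23.852541; V(4,4) = 35.281098
Backward induction: V(k, i) = exp(-r*dt) * [p * V(k+1, i) + (1-p) * V(k+1, i+1)].
  V(3,0) = exp(-r*dt) * [p*0.000000 + (1-p)*0.000000] = 0.000000
  V(3,1) = exp(-r*dt) * [p*0.000000 + (1-p)*7.110000] = 3.394933
  V(3,2) = exp(-r*dt) * [p*7.110000 + (1-p)*23.852541] = 14.946158
  V(3,3) = exp(-r*dt) * [p*23.852541 + (1-p)*35.281098] = 28.778839
  V(2,0) = exp(-r*dt) * [p*0.000000 + (1-p)*3.394933] = 1.621036
  V(2,1) = exp(-r*dt) * [p*3.394933 + (1-p)*14.946158] = 8.834960
  V(2,2) = exp(-r*dt) * [p*14.946158 + (1-p)*28.778839] = 21.218550
  V(1,0) = exp(-r*dt) * [p*1.621036 + (1-p)*8.834960] = 5.029525
  V(1,1) = exp(-r*dt) * [p*8.834960 + (1-p)*21.218550] = 14.551397
  V(0,0) = exp(-r*dt) * [p*5.029525 + (1-p)*14.551397] = 9.464195


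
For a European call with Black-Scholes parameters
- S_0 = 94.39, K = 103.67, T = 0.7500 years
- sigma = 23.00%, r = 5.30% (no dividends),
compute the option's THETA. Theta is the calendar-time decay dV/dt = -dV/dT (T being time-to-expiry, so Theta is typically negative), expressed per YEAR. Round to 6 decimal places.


Answer: Theta = -6.803803

Derivation:
d1 = -0.1716494581; d2 = -0.3708353010
phi(d1) = 0.3931082336; exp(-qT) = 1.0000000000; exp(-rT) = 0.9610296665
Theta = -S*exp(-qT)*phi(d1)*sigma/(2*sqrt(T)) - r*K*exp(-rT)*N(d2) + q*S*exp(-qT)*N(d1)
N(d1) = 0.4318565612; N(d2) = 0.3553801033; sqrt(T) = 0.8660254038
Term 1 = -94.3900 * 1.0000000000 * 0.3931082336 * 0.2300 / (2 * 0.8660254038) = -4.9272583584
Term 2 = -0.0530 * 103.6700 * 0.9610296665 * 0.3553801033 = -1.8765445176
Term 3 = 0 (no dividend yield, q = 0)
Theta = -4.9272583584 + (-1.8765445176) + (0.0000000000) = -6.803803


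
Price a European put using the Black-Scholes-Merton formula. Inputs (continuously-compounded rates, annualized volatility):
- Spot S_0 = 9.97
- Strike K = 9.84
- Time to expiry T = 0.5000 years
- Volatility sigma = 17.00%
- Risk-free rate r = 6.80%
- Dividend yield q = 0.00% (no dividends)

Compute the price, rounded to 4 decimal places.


d1 = (ln(S/K) + (r - q + 0.5*sigma^2) * T) / (sigma * sqrt(T)) = 0.45213134
d2 = d1 - sigma * sqrt(T) = 0.33192318
exp(-rT) = 0.96657150; exp(-qT) = 1.00000000
P = K * exp(-rT) * N(-d2) - S_0 * exp(-qT) * N(-d1)
N(-d1) = 0.32558718; N(-d2) = 0.36997363
P = 9.8400 * 0.96657150 * 0.36997363 - 9.9700 * 1.00000000 * 0.32558718 = 0.2727

Answer: Price = 0.2727


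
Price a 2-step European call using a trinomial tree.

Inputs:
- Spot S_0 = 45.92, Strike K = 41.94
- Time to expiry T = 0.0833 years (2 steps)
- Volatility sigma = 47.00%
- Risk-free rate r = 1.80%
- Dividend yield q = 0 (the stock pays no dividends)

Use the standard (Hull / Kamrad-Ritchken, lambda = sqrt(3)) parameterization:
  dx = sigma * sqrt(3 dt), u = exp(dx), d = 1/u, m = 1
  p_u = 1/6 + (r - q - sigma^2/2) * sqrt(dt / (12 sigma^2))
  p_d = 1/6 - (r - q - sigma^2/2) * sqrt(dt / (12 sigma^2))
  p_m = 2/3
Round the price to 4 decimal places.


Answer: Price = V(0,0) = 5.0513

Derivation:
dt = T/N = 0.041650; dx = sigma*sqrt(3*dt) = 0.166137
u = exp(dx) = 1.180735; d = 1/u = 0.846930
p_u = 0.155078, p_m = 0.666667, p_d = 0.178255
Discount per step: exp(-r*dt) = 0.999251
Stock lattice S(k, j) with j the centered position index:
  k=0: S(0,+0) = 45.9200
  k=1: S(1,-1) = 38.8910; S(1,+0) = 45.9200; S(1,+1) = 54.2193
  k=2: S(2,-2) = 32.9380; S(2,-1) = 38.8910; S(2,+0) = 45.9200; S(2,+1) = 54.2193; S(2,+2) = 64.0187
Terminal payoffs V(N, j) = max(S_T - K, 0):
  V(2,-2) = 0.000000; V(2,-1) = 0.000000; V(2,+0) = 3.980000; V(2,+1) = 12.279337; V(2,+2) = 22.078651
Backward induction: V(k, j) = exp(-r*dt) * [p_u * V(k+1, j+1) + p_m * V(k+1, j) + p_d * V(k+1, j-1)]
  V(1,-1) = exp(-r*dt) * [p_u*3.980000 + p_m*0.000000 + p_d*0.000000] = 0.616749
  V(1,+0) = exp(-r*dt) * [p_u*12.279337 + p_m*3.980000 + p_d*0.000000] = 4.554175
  V(1,+1) = exp(-r*dt) * [p_u*22.078651 + p_m*12.279337 + p_d*3.980000] = 12.310365
  V(0,+0) = exp(-r*dt) * [p_u*12.310365 + p_m*4.554175 + p_d*0.616749] = 5.051336


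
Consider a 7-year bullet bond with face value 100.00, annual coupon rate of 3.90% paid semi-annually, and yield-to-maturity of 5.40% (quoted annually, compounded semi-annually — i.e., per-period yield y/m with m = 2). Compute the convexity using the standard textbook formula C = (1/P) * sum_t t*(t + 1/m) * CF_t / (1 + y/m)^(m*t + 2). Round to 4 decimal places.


Answer: Convexity = 41.7927

Derivation:
Coupon per period c = face * coupon_rate / m = 1.950000
Periods per year m = 2; per-period yield y/m = 0.027000
Number of cashflows N = 14
Cashflows (t years, CF_t, discount factor 1/(1+y/m)^(m*t), PV):
  t = 0.5000: CF_t = 1.950000, DF = 0.973710, PV = 1.898734
  t = 1.0000: CF_t = 1.950000, DF = 0.948111, PV = 1.848816
  t = 1.5000: CF_t = 1.950000, DF = 0.923185, PV = 1.800210
  t = 2.0000: CF_t = 1.950000, DF = 0.898914, PV = 1.752883
  t = 2.5000: CF_t = 1.950000, DF = 0.875282, PV = 1.706799
  t = 3.0000: CF_t = 1.950000, DF = 0.852270, PV = 1.661927
  t = 3.5000: CF_t = 1.950000, DF = 0.829864, PV = 1.618235
  t = 4.0000: CF_t = 1.950000, DF = 0.808047, PV = 1.575691
  t = 4.5000: CF_t = 1.950000, DF = 0.786803, PV = 1.534266
  t = 5.0000: CF_t = 1.950000, DF = 0.766118, PV = 1.493930
  t = 5.5000: CF_t = 1.950000, DF = 0.745976, PV = 1.454654
  t = 6.0000: CF_t = 1.950000, DF = 0.726365, PV = 1.416411
  t = 6.5000: CF_t = 1.950000, DF = 0.707268, PV = 1.379173
  t = 7.0000: CF_t = 101.950000, DF = 0.688674, PV = 70.210331
Price P = sum_t PV_t = 91.352060
Convexity numerator sum_t t*(t + 1/m) * CF_t / (1+y/m)^(m*t + 2):
  t = 0.5000: term = 0.900105
  t = 1.0000: term = 2.629324
  t = 1.5000: term = 5.120397
  t = 2.0000: term = 8.309635
  t = 2.5000: term = 12.136760
  t = 3.0000: term = 16.544756
  t = 3.5000: term = 21.479722
  t = 4.0000: term = 26.890735
  t = 4.5000: term = 32.729717
  t = 5.0000: term = 38.951302
  t = 5.5000: term = 45.512719
  t = 6.0000: term = 52.373670
  t = 6.5000: term = 59.496217
  t = 7.0000: term = 3494.776735
Convexity = (1/P) * sum = 3817.851796 / 91.352060 = 41.792728


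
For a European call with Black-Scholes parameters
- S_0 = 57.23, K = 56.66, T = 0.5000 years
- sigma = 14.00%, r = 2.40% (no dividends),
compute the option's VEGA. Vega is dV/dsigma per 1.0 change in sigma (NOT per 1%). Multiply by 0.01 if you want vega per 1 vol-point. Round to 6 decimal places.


Answer: Vega = 15.558708

Derivation:
d1 = 0.2718294437; d2 = 0.1728344944
phi(d1) = 0.3844720608; exp(-qT) = 1.0000000000; exp(-rT) = 0.9880717129
Vega = S * exp(-qT) * phi(d1) * sqrt(T) = 57.2300 * 1.0000000000 * 0.3844720608 * 0.7071067812 = 15.558708


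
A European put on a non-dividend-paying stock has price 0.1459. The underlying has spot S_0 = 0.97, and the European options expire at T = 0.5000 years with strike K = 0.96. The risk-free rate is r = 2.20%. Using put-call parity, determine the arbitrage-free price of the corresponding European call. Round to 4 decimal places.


Put-call parity: C - P = S_0 * exp(-qT) - K * exp(-rT).
S_0 * exp(-qT) = 0.9700 * 1.00000000 = 0.97000000
K * exp(-rT) = 0.9600 * 0.98906028 = 0.94949787
C = P + S*exp(-qT) - K*exp(-rT)
C = 0.1459 + 0.97000000 - 0.94949787 = 0.1664

Answer: Call price = 0.1664


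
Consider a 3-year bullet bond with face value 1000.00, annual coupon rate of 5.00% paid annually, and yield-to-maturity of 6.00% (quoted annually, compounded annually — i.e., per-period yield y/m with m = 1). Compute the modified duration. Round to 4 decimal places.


Coupon per period c = face * coupon_rate / m = 50.000000
Periods per year m = 1; per-period yield y/m = 0.060000
Number of cashflows N = 3
Cashflows (t years, CF_t, discount factor 1/(1+y/m)^(m*t), PV):
  t = 1.0000: CF_t = 50.000000, DF = 0.943396, PV = 47.169811
  t = 2.0000: CF_t = 50.000000, DF = 0.889996, PV = 44.499822
  t = 3.0000: CF_t = 1050.000000, DF = 0.839619, PV = 881.600247
Price P = sum_t PV_t = 973.269881
First compute Macaulay numerator sum_t t * PV_t:
  t * PV_t at t = 1.0000: 47.169811
  t * PV_t at t = 2.0000: 88.999644
  t * PV_t at t = 3.0000: 2644.800742
Macaulay duration D = 2780.970197 / 973.269881 = 2.857347
Modified duration = D / (1 + y/m) = 2.857347 / (1 + 0.060000) = 2.695611

Answer: Modified duration = 2.6956


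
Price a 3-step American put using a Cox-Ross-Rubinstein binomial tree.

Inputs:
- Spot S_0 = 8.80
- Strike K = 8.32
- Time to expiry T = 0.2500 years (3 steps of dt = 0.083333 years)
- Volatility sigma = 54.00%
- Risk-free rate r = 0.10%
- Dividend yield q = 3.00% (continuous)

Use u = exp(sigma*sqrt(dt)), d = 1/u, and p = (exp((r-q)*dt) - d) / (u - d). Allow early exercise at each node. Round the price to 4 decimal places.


dt = T/N = 0.083333
u = exp(sigma*sqrt(dt)) = 1.168691; d = 1/u = 0.855658
p = (exp((r-q)*dt) - d) / (u - d) = 0.453397
Discount per step: exp(-r*dt) = 0.999917
Stock lattice S(k, i) with i counting down-moves:
  k=0: S(0,0) = 8.8000
  k=1: S(1,0) = 10.2845; S(1,1) = 7.5298
  k=2: S(2,0) = 12.0194; S(2,1) = 8.8000; S(2,2) = 6.4429
  k=3: S(3,0) = 14.0470; S(3,1) = 10.2845; S(3,2) = 7.5298; S(3,3) = 5.5129
Terminal payoffs V(N, i) = max(K - S_T, 0):
  V(3,0) = 0.000000; V(3,1) = 0.000000; V(3,2) = 0.790210; V(3,3) = 2.807060
Backward induction: V(k, i) = exp(-r*dt) * [p * V(k+1, i) + (1-p) * V(k+1, i+1)]; then take max(V_cont, immediate exercise) for American.
  V(2,0) = exp(-r*dt) * [p*0.000000 + (1-p)*0.000000] = 0.000000; exercise = 0.000000; V(2,0) = max -> 0.000000
  V(2,1) = exp(-r*dt) * [p*0.000000 + (1-p)*0.790210] = 0.431895; exercise = 0.000000; V(2,1) = max -> 0.431895
  V(2,2) = exp(-r*dt) * [p*0.790210 + (1-p)*2.807060] = 1.892469; exercise = 1.877075; V(2,2) = max -> 1.892469
  V(1,0) = exp(-r*dt) * [p*0.000000 + (1-p)*0.431895] = 0.236056; exercise = 0.000000; V(1,0) = max -> 0.236056
  V(1,1) = exp(-r*dt) * [p*0.431895 + (1-p)*1.892469] = 1.230147; exercise = 0.790210; V(1,1) = max -> 1.230147
  V(0,0) = exp(-r*dt) * [p*0.236056 + (1-p)*1.230147] = 0.779364; exercise = 0.000000; V(0,0) = max -> 0.779364

Answer: Price = V(0,0) = 0.7794


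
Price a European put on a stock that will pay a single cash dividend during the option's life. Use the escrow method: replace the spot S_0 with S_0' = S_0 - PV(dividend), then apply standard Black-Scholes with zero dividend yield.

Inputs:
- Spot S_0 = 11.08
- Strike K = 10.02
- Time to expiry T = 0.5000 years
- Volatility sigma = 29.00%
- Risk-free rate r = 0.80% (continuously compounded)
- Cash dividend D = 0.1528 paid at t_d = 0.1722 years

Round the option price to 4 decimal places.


PV(D) = D * exp(-r * t_d) = 0.1528 * 0.99862335 = 0.15258965
S_0' = S_0 - PV(D) = 11.0800 - 0.15258965 = 10.92741035
d1 = (ln(S_0'/K) + (r + sigma^2/2)*T) / (sigma*sqrt(T)) = 0.54479529
d2 = d1 - sigma*sqrt(T) = 0.33973432
exp(-rT) = 0.99600799
N(-d1) = 0.29294716; N(-d2) = 0.36702831
P = K * exp(-rT) * N(-d2) - S_0' * N(-d1) = 10.0200 * 0.99600799 * 0.36702831 - 10.92741035 * 0.29294716 = 0.4618

Answer: Price = 0.4618


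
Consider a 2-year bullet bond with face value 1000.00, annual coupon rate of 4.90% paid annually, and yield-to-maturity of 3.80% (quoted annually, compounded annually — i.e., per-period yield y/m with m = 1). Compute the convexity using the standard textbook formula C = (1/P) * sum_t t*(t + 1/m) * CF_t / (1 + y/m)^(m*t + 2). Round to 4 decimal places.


Coupon per period c = face * coupon_rate / m = 49.000000
Periods per year m = 1; per-period yield y/m = 0.038000
Number of cashflows N = 2
Cashflows (t years, CF_t, discount factor 1/(1+y/m)^(m*t), PV):
  t = 1.0000: CF_t = 49.000000, DF = 0.963391, PV = 47.206166
  t = 2.0000: CF_t = 1049.000000, DF = 0.928122, PV = 973.600484
Price P = sum_t PV_t = 1020.806650
Convexity numerator sum_t t*(t + 1/m) * CF_t / (1+y/m)^(m*t + 2):
  t = 1.0000: term = 87.626207
  t = 2.0000: term = 5421.722989
Convexity = (1/P) * sum = 5509.349197 / 1020.806650 = 5.397055

Answer: Convexity = 5.3971


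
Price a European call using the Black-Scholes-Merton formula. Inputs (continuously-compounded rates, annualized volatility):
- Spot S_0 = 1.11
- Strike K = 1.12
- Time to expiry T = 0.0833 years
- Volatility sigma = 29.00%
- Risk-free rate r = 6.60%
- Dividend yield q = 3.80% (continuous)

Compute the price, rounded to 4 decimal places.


d1 = (ln(S/K) + (r - q + 0.5*sigma^2) * T) / (sigma * sqrt(T)) = -0.03743776
d2 = d1 - sigma * sqrt(T) = -0.12113681
exp(-rT) = 0.99451729; exp(-qT) = 0.99683960
C = S_0 * exp(-qT) * N(d1) - K * exp(-rT) * N(d2)
N(d1) = 0.48506798; N(d2) = 0.45179134
C = 1.1100 * 0.99683960 * 0.48506798 - 1.1200 * 0.99451729 * 0.45179134 = 0.0335

Answer: Price = 0.0335


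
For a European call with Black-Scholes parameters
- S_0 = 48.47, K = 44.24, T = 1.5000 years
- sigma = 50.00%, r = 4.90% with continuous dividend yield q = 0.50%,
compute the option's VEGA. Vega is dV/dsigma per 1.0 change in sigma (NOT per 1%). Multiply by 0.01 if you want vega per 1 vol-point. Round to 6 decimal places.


d1 = 0.5630816682; d2 = -0.0492907675
phi(d1) = 0.3404561252; exp(-qT) = 0.9925280548; exp(-rT) = 0.9291361458
Vega = S * exp(-qT) * phi(d1) * sqrt(T) = 48.4700 * 0.9925280548 * 0.3404561252 * 1.2247448714 = 20.059615

Answer: Vega = 20.059615


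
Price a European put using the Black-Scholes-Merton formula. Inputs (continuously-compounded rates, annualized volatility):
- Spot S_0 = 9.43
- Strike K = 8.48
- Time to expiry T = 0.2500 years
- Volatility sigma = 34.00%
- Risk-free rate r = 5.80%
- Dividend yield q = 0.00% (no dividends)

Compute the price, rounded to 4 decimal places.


d1 = (ln(S/K) + (r - q + 0.5*sigma^2) * T) / (sigma * sqrt(T)) = 0.79491557
d2 = d1 - sigma * sqrt(T) = 0.62491557
exp(-rT) = 0.98560462; exp(-qT) = 1.00000000
P = K * exp(-rT) * N(-d2) - S_0 * exp(-qT) * N(-d1)
N(-d1) = 0.21333131; N(-d2) = 0.26601324
P = 8.4800 * 0.98560462 * 0.26601324 - 9.4300 * 1.00000000 * 0.21333131 = 0.2116

Answer: Price = 0.2116


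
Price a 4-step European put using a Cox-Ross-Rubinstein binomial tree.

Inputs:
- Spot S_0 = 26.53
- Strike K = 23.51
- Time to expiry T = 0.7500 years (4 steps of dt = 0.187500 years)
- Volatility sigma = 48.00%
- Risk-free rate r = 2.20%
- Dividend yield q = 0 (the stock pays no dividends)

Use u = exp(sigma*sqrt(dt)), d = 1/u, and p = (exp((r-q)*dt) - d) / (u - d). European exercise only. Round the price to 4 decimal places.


Answer: Price = V(0,0) = 2.7362

Derivation:
dt = T/N = 0.187500
u = exp(sigma*sqrt(dt)) = 1.231024; d = 1/u = 0.812332
p = (exp((r-q)*dt) - d) / (u - d) = 0.458097
Discount per step: exp(-r*dt) = 0.995883
Stock lattice S(k, i) with i counting down-moves:
  k=0: S(0,0) = 26.5300
  k=1: S(1,0) = 32.6591; S(1,1) = 21.5512
  k=2: S(2,0) = 40.2041; S(2,1) = 26.5300; S(2,2) = 17.5067
  k=3: S(3,0) = 49.4922; S(3,1) = 32.6591; S(3,2) = 21.5512; S(3,3) = 14.2213
  k=4: S(4,0) = 60.9260; S(4,1) = 40.2041; S(4,2) = 26.5300; S(4,3) = 17.5067; S(4,4) = 11.5524
Terminal payoffs V(N, i) = max(K - S_T, 0):
  V(4,0) = 0.000000; V(4,1) = 0.000000; V(4,2) = 0.000000; V(4,3) = 6.003295; V(4,4) = 11.957616
Backward induction: V(k, i) = exp(-r*dt) * [p * V(k+1, i) + (1-p) * V(k+1, i+1)].
  V(3,0) = exp(-r*dt) * [p*0.000000 + (1-p)*0.000000] = 0.000000
  V(3,1) = exp(-r*dt) * [p*0.000000 + (1-p)*0.000000] = 0.000000
  V(3,2) = exp(-r*dt) * [p*0.000000 + (1-p)*6.003295] = 3.239810
  V(3,3) = exp(-r*dt) * [p*6.003295 + (1-p)*11.957616] = 9.191963
  V(2,0) = exp(-r*dt) * [p*0.000000 + (1-p)*0.000000] = 0.000000
  V(2,1) = exp(-r*dt) * [p*0.000000 + (1-p)*3.239810] = 1.748435
  V(2,2) = exp(-r*dt) * [p*3.239810 + (1-p)*9.191963] = 6.438684
  V(1,0) = exp(-r*dt) * [p*0.000000 + (1-p)*1.748435] = 0.943582
  V(1,1) = exp(-r*dt) * [p*1.748435 + (1-p)*6.438684] = 4.272434
  V(0,0) = exp(-r*dt) * [p*0.943582 + (1-p)*4.272434] = 2.736186


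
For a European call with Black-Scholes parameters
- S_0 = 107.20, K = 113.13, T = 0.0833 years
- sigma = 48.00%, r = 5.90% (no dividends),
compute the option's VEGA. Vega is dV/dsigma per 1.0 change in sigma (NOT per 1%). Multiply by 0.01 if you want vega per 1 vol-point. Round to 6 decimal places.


Answer: Vega = 11.855652

Derivation:
d1 = -0.2839001575; d2 = -0.4224365065
phi(d1) = 0.3831846915; exp(-qT) = 1.0000000000; exp(-rT) = 0.9950973574
Vega = S * exp(-qT) * phi(d1) * sqrt(T) = 107.2000 * 1.0000000000 * 0.3831846915 * 0.2886173938 = 11.855652


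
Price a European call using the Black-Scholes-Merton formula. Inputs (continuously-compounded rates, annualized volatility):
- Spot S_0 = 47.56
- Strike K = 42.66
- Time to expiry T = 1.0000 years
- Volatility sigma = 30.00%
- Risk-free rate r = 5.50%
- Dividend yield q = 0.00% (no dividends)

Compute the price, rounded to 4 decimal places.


d1 = (ln(S/K) + (r - q + 0.5*sigma^2) * T) / (sigma * sqrt(T)) = 0.69576786
d2 = d1 - sigma * sqrt(T) = 0.39576786
exp(-rT) = 0.94648515; exp(-qT) = 1.00000000
C = S_0 * exp(-qT) * N(d1) - K * exp(-rT) * N(d2)
N(d1) = 0.75671289; N(d2) = 0.65386186
C = 47.5600 * 1.00000000 * 0.75671289 - 42.6600 * 0.94648515 * 0.65386186 = 9.5882

Answer: Price = 9.5882


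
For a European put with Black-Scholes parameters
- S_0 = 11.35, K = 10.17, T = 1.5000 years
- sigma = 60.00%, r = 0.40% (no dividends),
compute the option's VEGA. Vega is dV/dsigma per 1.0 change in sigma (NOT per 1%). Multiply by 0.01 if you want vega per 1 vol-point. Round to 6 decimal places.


Answer: Vega = 4.831770

Derivation:
d1 = 0.5249740073; d2 = -0.2098729155
phi(d1) = 0.3475880074; exp(-qT) = 1.0000000000; exp(-rT) = 0.9940179641
Vega = S * exp(-qT) * phi(d1) * sqrt(T) = 11.3500 * 1.0000000000 * 0.3475880074 * 1.2247448714 = 4.831770


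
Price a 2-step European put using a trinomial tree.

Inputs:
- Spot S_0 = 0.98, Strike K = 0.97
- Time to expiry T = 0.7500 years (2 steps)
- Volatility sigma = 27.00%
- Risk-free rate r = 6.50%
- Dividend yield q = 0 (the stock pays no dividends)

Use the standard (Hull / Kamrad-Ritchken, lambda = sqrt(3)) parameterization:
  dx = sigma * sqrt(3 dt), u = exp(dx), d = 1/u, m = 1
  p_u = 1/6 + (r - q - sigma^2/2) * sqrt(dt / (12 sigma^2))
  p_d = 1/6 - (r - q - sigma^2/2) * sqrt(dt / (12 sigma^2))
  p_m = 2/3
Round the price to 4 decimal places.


Answer: Price = V(0,0) = 0.0527

Derivation:
dt = T/N = 0.375000; dx = sigma*sqrt(3*dt) = 0.286378
u = exp(dx) = 1.331596; d = 1/u = 0.750979
p_u = 0.185359, p_m = 0.666667, p_d = 0.147974
Discount per step: exp(-r*dt) = 0.975920
Stock lattice S(k, j) with j the centered position index:
  k=0: S(0,+0) = 0.9800
  k=1: S(1,-1) = 0.7360; S(1,+0) = 0.9800; S(1,+1) = 1.3050
  k=2: S(2,-2) = 0.5527; S(2,-1) = 0.7360; S(2,+0) = 0.9800; S(2,+1) = 1.3050; S(2,+2) = 1.7377
Terminal payoffs V(N, j) = max(K - S_T, 0):
  V(2,-2) = 0.417311; V(2,-1) = 0.234041; V(2,+0) = 0.000000; V(2,+1) = 0.000000; V(2,+2) = 0.000000
Backward induction: V(k, j) = exp(-r*dt) * [p_u * V(k+1, j+1) + p_m * V(k+1, j) + p_d * V(k+1, j-1)]
  V(1,-1) = exp(-r*dt) * [p_u*0.000000 + p_m*0.234041 + p_d*0.417311] = 0.212534
  V(1,+0) = exp(-r*dt) * [p_u*0.000000 + p_m*0.000000 + p_d*0.234041] = 0.033798
  V(1,+1) = exp(-r*dt) * [p_u*0.000000 + p_m*0.000000 + p_d*0.000000] = 0.000000
  V(0,+0) = exp(-r*dt) * [p_u*0.000000 + p_m*0.033798 + p_d*0.212534] = 0.052682


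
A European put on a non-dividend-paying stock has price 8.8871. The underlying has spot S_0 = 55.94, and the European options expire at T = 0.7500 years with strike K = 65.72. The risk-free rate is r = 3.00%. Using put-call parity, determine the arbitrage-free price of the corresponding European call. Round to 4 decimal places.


Answer: Call price = 0.5693

Derivation:
Put-call parity: C - P = S_0 * exp(-qT) - K * exp(-rT).
S_0 * exp(-qT) = 55.9400 * 1.00000000 = 55.94000000
K * exp(-rT) = 65.7200 * 0.97775124 = 64.25781131
C = P + S*exp(-qT) - K*exp(-rT)
C = 8.8871 + 55.94000000 - 64.25781131 = 0.5693


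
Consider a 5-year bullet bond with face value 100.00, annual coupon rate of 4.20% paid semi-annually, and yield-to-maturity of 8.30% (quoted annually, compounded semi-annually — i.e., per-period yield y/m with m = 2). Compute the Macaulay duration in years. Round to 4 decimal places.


Answer: Macaulay duration = 4.5105 years

Derivation:
Coupon per period c = face * coupon_rate / m = 2.100000
Periods per year m = 2; per-period yield y/m = 0.041500
Number of cashflows N = 10
Cashflows (t years, CF_t, discount factor 1/(1+y/m)^(m*t), PV):
  t = 0.5000: CF_t = 2.100000, DF = 0.960154, PV = 2.016323
  t = 1.0000: CF_t = 2.100000, DF = 0.921895, PV = 1.935979
  t = 1.5000: CF_t = 2.100000, DF = 0.885161, PV = 1.858838
  t = 2.0000: CF_t = 2.100000, DF = 0.849890, PV = 1.784770
  t = 2.5000: CF_t = 2.100000, DF = 0.816025, PV = 1.713653
  t = 3.0000: CF_t = 2.100000, DF = 0.783510, PV = 1.645370
  t = 3.5000: CF_t = 2.100000, DF = 0.752290, PV = 1.579808
  t = 4.0000: CF_t = 2.100000, DF = 0.722314, PV = 1.516859
  t = 4.5000: CF_t = 2.100000, DF = 0.693532, PV = 1.456417
  t = 5.0000: CF_t = 102.100000, DF = 0.665897, PV = 67.988115
Price P = sum_t PV_t = 83.496132
Macaulay numerator sum_t t * PV_t:
  t * PV_t at t = 0.5000: 1.008161
  t * PV_t at t = 1.0000: 1.935979
  t * PV_t at t = 1.5000: 2.788257
  t * PV_t at t = 2.0000: 3.569540
  t * PV_t at t = 2.5000: 4.284133
  t * PV_t at t = 3.0000: 4.936111
  t * PV_t at t = 3.5000: 5.529329
  t * PV_t at t = 4.0000: 6.067434
  t * PV_t at t = 4.5000: 6.553878
  t * PV_t at t = 5.0000: 339.940574
Macaulay duration D = (sum_t t * PV_t) / P = 376.613396 / 83.496132 = 4.510549


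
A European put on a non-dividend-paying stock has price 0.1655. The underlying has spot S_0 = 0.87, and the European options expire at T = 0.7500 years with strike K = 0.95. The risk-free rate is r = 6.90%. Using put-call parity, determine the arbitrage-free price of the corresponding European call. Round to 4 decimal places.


Answer: Call price = 0.1334

Derivation:
Put-call parity: C - P = S_0 * exp(-qT) - K * exp(-rT).
S_0 * exp(-qT) = 0.8700 * 1.00000000 = 0.87000000
K * exp(-rT) = 0.9500 * 0.94956623 = 0.90208792
C = P + S*exp(-qT) - K*exp(-rT)
C = 0.1655 + 0.87000000 - 0.90208792 = 0.1334


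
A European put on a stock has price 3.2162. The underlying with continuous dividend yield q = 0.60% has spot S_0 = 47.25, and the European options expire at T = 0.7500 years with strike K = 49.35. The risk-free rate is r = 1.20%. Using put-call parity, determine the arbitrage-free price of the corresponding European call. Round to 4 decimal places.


Answer: Call price = 1.3462

Derivation:
Put-call parity: C - P = S_0 * exp(-qT) - K * exp(-rT).
S_0 * exp(-qT) = 47.2500 * 0.99551011 = 47.03785269
K * exp(-rT) = 49.3500 * 0.99104038 = 48.90784269
C = P + S*exp(-qT) - K*exp(-rT)
C = 3.2162 + 47.03785269 - 48.90784269 = 1.3462


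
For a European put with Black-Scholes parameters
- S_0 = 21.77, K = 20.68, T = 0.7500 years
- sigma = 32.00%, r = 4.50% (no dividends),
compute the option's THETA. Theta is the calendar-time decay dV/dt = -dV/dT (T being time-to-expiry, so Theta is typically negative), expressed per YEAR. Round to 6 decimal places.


Answer: Theta = -1.063217

Derivation:
d1 = 0.4456993448; d2 = 0.1685712156
phi(d1) = 0.3612220235; exp(-qT) = 1.0000000000; exp(-rT) = 0.9668131777
Theta = -S*exp(-qT)*phi(d1)*sigma/(2*sqrt(T)) + r*K*exp(-rT)*N(-d2) - q*S*exp(-qT)*N(-d1)
N(-d1) = 0.3279072190; N(-d2) = 0.4330669616; sqrt(T) = 0.8660254038
Term 1 = -21.7700 * 1.0000000000 * 0.3612220235 * 0.3200 / (2 * 0.8660254038) = -1.4528540927
Term 2 = 0.0450 * 20.6800 * 0.9668131777 * 0.4330669616 = 0.3896374230
Term 3 = 0 (no dividend yield, q = 0)
Theta = -1.4528540927 + (0.3896374230) + (0.0000000000) = -1.063217


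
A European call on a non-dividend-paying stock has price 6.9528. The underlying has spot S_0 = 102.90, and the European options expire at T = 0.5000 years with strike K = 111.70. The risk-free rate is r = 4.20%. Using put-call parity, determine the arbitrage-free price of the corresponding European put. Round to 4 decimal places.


Answer: Put price = 13.4316

Derivation:
Put-call parity: C - P = S_0 * exp(-qT) - K * exp(-rT).
S_0 * exp(-qT) = 102.9000 * 1.00000000 = 102.90000000
K * exp(-rT) = 111.7000 * 0.97921896 = 109.37875834
P = C - S*exp(-qT) + K*exp(-rT)
P = 6.9528 - 102.90000000 + 109.37875834 = 13.4316


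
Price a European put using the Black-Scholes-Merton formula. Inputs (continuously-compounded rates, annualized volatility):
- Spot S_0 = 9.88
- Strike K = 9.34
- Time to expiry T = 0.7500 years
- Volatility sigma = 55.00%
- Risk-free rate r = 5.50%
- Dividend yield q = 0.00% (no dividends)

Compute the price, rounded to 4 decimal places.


d1 = (ln(S/K) + (r - q + 0.5*sigma^2) * T) / (sigma * sqrt(T)) = 0.44276207
d2 = d1 - sigma * sqrt(T) = -0.03355190
exp(-rT) = 0.95958920; exp(-qT) = 1.00000000
P = K * exp(-rT) * N(-d2) - S_0 * exp(-qT) * N(-d1)
N(-d1) = 0.32896892; N(-d2) = 0.51338276
P = 9.3400 * 0.95958920 * 0.51338276 - 9.8800 * 1.00000000 * 0.32896892 = 1.3510

Answer: Price = 1.3510


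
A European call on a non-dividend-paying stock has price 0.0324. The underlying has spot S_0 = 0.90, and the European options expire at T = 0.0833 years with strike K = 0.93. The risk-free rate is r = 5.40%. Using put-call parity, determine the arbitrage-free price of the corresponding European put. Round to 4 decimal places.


Put-call parity: C - P = S_0 * exp(-qT) - K * exp(-rT).
S_0 * exp(-qT) = 0.9000 * 1.00000000 = 0.90000000
K * exp(-rT) = 0.9300 * 0.99551190 = 0.92582607
P = C - S*exp(-qT) + K*exp(-rT)
P = 0.0324 - 0.90000000 + 0.92582607 = 0.0582

Answer: Put price = 0.0582


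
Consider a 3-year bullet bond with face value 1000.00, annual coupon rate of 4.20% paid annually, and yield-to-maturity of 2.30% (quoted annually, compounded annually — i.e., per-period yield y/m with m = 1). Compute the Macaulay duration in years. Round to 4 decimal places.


Answer: Macaulay duration = 2.8841 years

Derivation:
Coupon per period c = face * coupon_rate / m = 42.000000
Periods per year m = 1; per-period yield y/m = 0.023000
Number of cashflows N = 3
Cashflows (t years, CF_t, discount factor 1/(1+y/m)^(m*t), PV):
  t = 1.0000: CF_t = 42.000000, DF = 0.977517, PV = 41.055718
  t = 2.0000: CF_t = 42.000000, DF = 0.955540, PV = 40.132667
  t = 3.0000: CF_t = 1042.000000, DF = 0.934056, PV = 973.286765
Price P = sum_t PV_t = 1054.475151
Macaulay numerator sum_t t * PV_t:
  t * PV_t at t = 1.0000: 41.055718
  t * PV_t at t = 2.0000: 80.265334
  t * PV_t at t = 3.0000: 2919.860295
Macaulay duration D = (sum_t t * PV_t) / P = 3041.181348 / 1054.475151 = 2.884071


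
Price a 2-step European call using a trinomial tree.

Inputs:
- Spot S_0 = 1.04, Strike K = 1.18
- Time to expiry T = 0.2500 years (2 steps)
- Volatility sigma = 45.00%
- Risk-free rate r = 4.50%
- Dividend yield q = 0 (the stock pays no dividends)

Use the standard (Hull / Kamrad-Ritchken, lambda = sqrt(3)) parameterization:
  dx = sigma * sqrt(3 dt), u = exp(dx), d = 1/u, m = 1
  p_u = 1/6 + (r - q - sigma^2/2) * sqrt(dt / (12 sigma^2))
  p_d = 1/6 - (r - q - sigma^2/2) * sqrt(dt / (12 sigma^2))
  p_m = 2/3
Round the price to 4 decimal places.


dt = T/N = 0.125000; dx = sigma*sqrt(3*dt) = 0.275568
u = exp(dx) = 1.317278; d = 1/u = 0.759141
p_u = 0.153909, p_m = 0.666667, p_d = 0.179424
Discount per step: exp(-r*dt) = 0.994391
Stock lattice S(k, j) with j the centered position index:
  k=0: S(0,+0) = 1.0400
  k=1: S(1,-1) = 0.7895; S(1,+0) = 1.0400; S(1,+1) = 1.3700
  k=2: S(2,-2) = 0.5993; S(2,-1) = 0.7895; S(2,+0) = 1.0400; S(2,+1) = 1.3700; S(2,+2) = 1.8046
Terminal payoffs V(N, j) = max(S_T - K, 0):
  V(2,-2) = 0.000000; V(2,-1) = 0.000000; V(2,+0) = 0.000000; V(2,+1) = 0.189969; V(2,+2) = 0.624631
Backward induction: V(k, j) = exp(-r*dt) * [p_u * V(k+1, j+1) + p_m * V(k+1, j) + p_d * V(k+1, j-1)]
  V(1,-1) = exp(-r*dt) * [p_u*0.000000 + p_m*0.000000 + p_d*0.000000] = 0.000000
  V(1,+0) = exp(-r*dt) * [p_u*0.189969 + p_m*0.000000 + p_d*0.000000] = 0.029074
  V(1,+1) = exp(-r*dt) * [p_u*0.624631 + p_m*0.189969 + p_d*0.000000] = 0.221533
  V(0,+0) = exp(-r*dt) * [p_u*0.221533 + p_m*0.029074 + p_d*0.000000] = 0.053179

Answer: Price = V(0,0) = 0.0532


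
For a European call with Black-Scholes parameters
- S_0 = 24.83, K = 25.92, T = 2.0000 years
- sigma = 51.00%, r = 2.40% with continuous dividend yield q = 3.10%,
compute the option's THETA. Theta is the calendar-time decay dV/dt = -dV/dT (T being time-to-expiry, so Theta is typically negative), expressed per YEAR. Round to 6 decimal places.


Answer: Theta = -1.367247

Derivation:
d1 = 0.2816471863; d2 = -0.4396017305
phi(d1) = 0.3834288889; exp(-qT) = 0.9398828868; exp(-rT) = 0.9531337871
Theta = -S*exp(-qT)*phi(d1)*sigma/(2*sqrt(T)) - r*K*exp(-rT)*N(d2) + q*S*exp(-qT)*N(d1)
N(d1) = 0.6108929726; N(d2) = 0.3301127936; sqrt(T) = 1.4142135624
Term 1 = -24.8300 * 0.9398828868 * 0.3834288889 * 0.5100 / (2 * 1.4142135624) = -1.6134684418
Term 2 = -0.0240 * 25.9200 * 0.9531337871 * 0.3301127936 = -0.1957322821
Term 3 = 0.0310 * 24.8300 * 0.9398828868 * 0.6108929726 = 0.4419542197
Theta = -1.6134684418 + (-0.1957322821) + (0.4419542197) = -1.367247


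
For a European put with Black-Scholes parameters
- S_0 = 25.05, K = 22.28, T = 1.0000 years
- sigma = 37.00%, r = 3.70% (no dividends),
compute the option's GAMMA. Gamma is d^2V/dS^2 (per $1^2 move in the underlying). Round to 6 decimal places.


d1 = 0.6017146283; d2 = 0.2317146283
phi(d1) = 0.3328814760; exp(-qT) = 1.0000000000; exp(-rT) = 0.9636761353
Gamma = exp(-qT) * phi(d1) / (S * sigma * sqrt(T)) = 1.0000000000 * 0.3328814760 / (25.0500 * 0.3700 * 1.0000000000) = 0.035915

Answer: Gamma = 0.035915


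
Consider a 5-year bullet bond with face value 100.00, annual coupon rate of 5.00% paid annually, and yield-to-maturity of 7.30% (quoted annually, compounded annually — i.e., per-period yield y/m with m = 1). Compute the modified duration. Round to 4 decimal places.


Coupon per period c = face * coupon_rate / m = 5.000000
Periods per year m = 1; per-period yield y/m = 0.073000
Number of cashflows N = 5
Cashflows (t years, CF_t, discount factor 1/(1+y/m)^(m*t), PV):
  t = 1.0000: CF_t = 5.000000, DF = 0.931966, PV = 4.659832
  t = 2.0000: CF_t = 5.000000, DF = 0.868561, PV = 4.342807
  t = 3.0000: CF_t = 5.000000, DF = 0.809470, PV = 4.047351
  t = 4.0000: CF_t = 5.000000, DF = 0.754399, PV = 3.771995
  t = 5.0000: CF_t = 105.000000, DF = 0.703075, PV = 73.822830
Price P = sum_t PV_t = 90.644815
First compute Macaulay numerator sum_t t * PV_t:
  t * PV_t at t = 1.0000: 4.659832
  t * PV_t at t = 2.0000: 8.685615
  t * PV_t at t = 3.0000: 12.142052
  t * PV_t at t = 4.0000: 15.087980
  t * PV_t at t = 5.0000: 369.114149
Macaulay duration D = 409.689629 / 90.644815 = 4.519725
Modified duration = D / (1 + y/m) = 4.519725 / (1 + 0.073000) = 4.212232

Answer: Modified duration = 4.2122


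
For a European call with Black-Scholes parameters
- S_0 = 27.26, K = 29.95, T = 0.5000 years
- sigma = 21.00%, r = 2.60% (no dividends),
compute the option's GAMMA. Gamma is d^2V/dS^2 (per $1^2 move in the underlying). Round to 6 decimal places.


Answer: Gamma = 0.088168

Derivation:
d1 = -0.4719695213; d2 = -0.6204619453
phi(d1) = 0.3568941115; exp(-qT) = 1.0000000000; exp(-rT) = 0.9870841350
Gamma = exp(-qT) * phi(d1) / (S * sigma * sqrt(T)) = 1.0000000000 * 0.3568941115 / (27.2600 * 0.2100 * 0.7071067812) = 0.088168


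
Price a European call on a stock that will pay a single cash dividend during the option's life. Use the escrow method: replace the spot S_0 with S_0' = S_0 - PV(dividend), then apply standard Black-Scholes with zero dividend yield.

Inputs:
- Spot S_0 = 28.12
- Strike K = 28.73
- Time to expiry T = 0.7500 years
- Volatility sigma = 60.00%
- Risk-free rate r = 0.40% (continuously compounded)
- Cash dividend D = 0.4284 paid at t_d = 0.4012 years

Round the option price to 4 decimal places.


PV(D) = D * exp(-r * t_d) = 0.4284 * 0.99839649 = 0.42771306
S_0' = S_0 - PV(D) = 28.1200 - 0.42771306 = 27.69228694
d1 = (ln(S_0'/K) + (r + sigma^2/2)*T) / (sigma*sqrt(T)) = 0.19478268
d2 = d1 - sigma*sqrt(T) = -0.32483256
exp(-rT) = 0.99700450
N(d1) = 0.57721846; N(d2) = 0.37265390
C = S_0' * N(d1) - K * exp(-rT) * N(d2) = 27.69228694 * 0.57721846 - 28.7300 * 0.99700450 * 0.37265390 = 5.3102

Answer: Price = 5.3102


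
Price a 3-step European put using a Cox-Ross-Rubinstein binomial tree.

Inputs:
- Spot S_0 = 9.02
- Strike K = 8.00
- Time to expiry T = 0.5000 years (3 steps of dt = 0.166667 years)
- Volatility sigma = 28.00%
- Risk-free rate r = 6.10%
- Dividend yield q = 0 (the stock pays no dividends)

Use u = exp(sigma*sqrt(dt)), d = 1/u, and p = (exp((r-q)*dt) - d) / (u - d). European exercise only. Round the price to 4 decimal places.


dt = T/N = 0.166667
u = exp(sigma*sqrt(dt)) = 1.121099; d = 1/u = 0.891982
p = (exp((r-q)*dt) - d) / (u - d) = 0.516053
Discount per step: exp(-r*dt) = 0.989885
Stock lattice S(k, i) with i counting down-moves:
  k=0: S(0,0) = 9.0200
  k=1: S(1,0) = 10.1123; S(1,1) = 8.0457
  k=2: S(2,0) = 11.3369; S(2,1) = 9.0200; S(2,2) = 7.1766
  k=3: S(3,0) = 12.7098; S(3,1) = 10.1123; S(3,2) = 8.0457; S(3,3) = 6.4014
Terminal payoffs V(N, i) = max(K - S_T, 0):
  V(3,0) = 0.000000; V(3,1) = 0.000000; V(3,2) = 0.000000; V(3,3) = 1.598606
Backward induction: V(k, i) = exp(-r*dt) * [p * V(k+1, i) + (1-p) * V(k+1, i+1)].
  V(2,0) = exp(-r*dt) * [p*0.000000 + (1-p)*0.000000] = 0.000000
  V(2,1) = exp(-r*dt) * [p*0.000000 + (1-p)*0.000000] = 0.000000
  V(2,2) = exp(-r*dt) * [p*0.000000 + (1-p)*1.598606] = 0.765815
  V(1,0) = exp(-r*dt) * [p*0.000000 + (1-p)*0.000000] = 0.000000
  V(1,1) = exp(-r*dt) * [p*0.000000 + (1-p)*0.765815] = 0.366865
  V(0,0) = exp(-r*dt) * [p*0.000000 + (1-p)*0.366865] = 0.175747

Answer: Price = V(0,0) = 0.1757


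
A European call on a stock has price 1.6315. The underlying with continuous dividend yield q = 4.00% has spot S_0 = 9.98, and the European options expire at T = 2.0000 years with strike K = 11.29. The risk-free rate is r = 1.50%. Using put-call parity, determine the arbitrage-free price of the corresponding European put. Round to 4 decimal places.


Answer: Put price = 3.3751

Derivation:
Put-call parity: C - P = S_0 * exp(-qT) - K * exp(-rT).
S_0 * exp(-qT) = 9.9800 * 0.92311635 = 9.21270114
K * exp(-rT) = 11.2900 * 0.97044553 = 10.95633007
P = C - S*exp(-qT) + K*exp(-rT)
P = 1.6315 - 9.21270114 + 10.95633007 = 3.3751


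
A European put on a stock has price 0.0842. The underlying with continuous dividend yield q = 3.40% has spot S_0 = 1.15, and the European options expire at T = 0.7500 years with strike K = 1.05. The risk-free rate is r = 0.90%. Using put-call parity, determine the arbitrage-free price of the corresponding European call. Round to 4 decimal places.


Put-call parity: C - P = S_0 * exp(-qT) - K * exp(-rT).
S_0 * exp(-qT) = 1.1500 * 0.97482238 = 1.12104574
K * exp(-rT) = 1.0500 * 0.99327273 = 1.04293637
C = P + S*exp(-qT) - K*exp(-rT)
C = 0.0842 + 1.12104574 - 1.04293637 = 0.1623

Answer: Call price = 0.1623
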